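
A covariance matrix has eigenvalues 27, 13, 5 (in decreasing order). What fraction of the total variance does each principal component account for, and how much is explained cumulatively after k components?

Step 1 — total variance = trace(Sigma) = Σ λ_i = 27 + 13 + 5 = 45.

Step 2 — fraction explained by component i = λ_i / Σ λ:
  PC1: 27/45 = 0.6
  PC2: 13/45 = 0.2889
  PC3: 5/45 = 0.1111

Step 3 — cumulative fraction after k components = (λ_1 + ... + λ_k) / Σ λ:
  k = 1: 27/45 = 0.6
  k = 2: (27 + 13)/45 = 40/45 = 0.8889
  k = 3: (27 + 13 + 5)/45 = 45/45 = 1

Summary (fraction, with percent):

explained: PC1 0.6 (60%), PC2 0.2889 (28.89%), PC3 0.1111 (11.11%);  cumulative: 0.6, 0.8889, 1


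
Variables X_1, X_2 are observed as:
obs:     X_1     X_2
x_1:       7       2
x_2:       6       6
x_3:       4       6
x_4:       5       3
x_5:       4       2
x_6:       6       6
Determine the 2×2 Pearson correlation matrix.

Step 1 — column means:
  mean(X_1) = (7 + 6 + 4 + 5 + 4 + 6) / 6 = 32/6 = 5.3333
  mean(X_2) = (2 + 6 + 6 + 3 + 2 + 6) / 6 = 25/6 = 4.1667

Step 2 — sample variances and covariances s[i,j] = (1/(n-1)) · Σ_k (x_{k,i} - mean_i) · (x_{k,j} - mean_j), with n-1 = 5:
  s[X_1,X_1] = ((1.6667)·(1.6667) + (0.6667)·(0.6667) + (-1.3333)·(-1.3333) + (-0.3333)·(-0.3333) + (-1.3333)·(-1.3333) + (0.6667)·(0.6667)) / 5 = 7.3333/5 = 1.4667
  s[X_1,X_2] = ((1.6667)·(-2.1667) + (0.6667)·(1.8333) + (-1.3333)·(1.8333) + (-0.3333)·(-1.1667) + (-1.3333)·(-2.1667) + (0.6667)·(1.8333)) / 5 = -0.3333/5 = -0.0667
  s[X_2,X_2] = ((-2.1667)·(-2.1667) + (1.8333)·(1.8333) + (1.8333)·(1.8333) + (-1.1667)·(-1.1667) + (-2.1667)·(-2.1667) + (1.8333)·(1.8333)) / 5 = 20.8333/5 = 4.1667
  Sample standard deviations s_i = √(s[i,i]):
  s(X_1) = √(1.4667) = 1.2111
  s(X_2) = √(4.1667) = 2.0412

Step 3 — r_{ij} = s_{ij} / (s_i · s_j):
  r[X_1,X_1] = 1 (diagonal).
  r[X_1,X_2] = -0.0667 / (1.2111 · 2.0412) = -0.0667 / 2.4721 = -0.027
  r[X_2,X_2] = 1 (diagonal).

R is symmetric with unit diagonal. Assembling:

R = [[1, -0.027],
 [-0.027, 1]]


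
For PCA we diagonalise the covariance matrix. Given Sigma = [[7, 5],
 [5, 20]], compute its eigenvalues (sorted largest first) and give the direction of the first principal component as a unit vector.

Step 1 — characteristic polynomial of 2×2 Sigma:
  det(Sigma - λI) = λ² - trace · λ + det = 0.
  trace = 7 + 20 = 27, det = 7·20 - (5)² = 115.
Step 2 — discriminant:
  Δ = trace² - 4·det = 729 - 460 = 269.
Step 3 — eigenvalues:
  λ = (trace ± √Δ)/2 = (27 ± 16.4012)/2,
  λ_1 = 21.7006,  λ_2 = 5.2994.

Step 4 — unit eigenvector for λ_1: solve (Sigma - λ_1 I)v = 0. First row:
  (7 - 21.7006)·v_x + (5)·v_y = 0, i.e. (-14.7006)·v_x + (5)·v_y = 0,
  so v ∝ (b, λ_1 - a) = (5, 14.7006) = u.
  ||u|| = √((5)² + (14.7006)²) = √(241.1079) ≈ 15.5277,
  v_1 = u/||u|| ≈ (0.322, 0.9467) (||v_1|| = 1).

λ_1 = 21.7006,  λ_2 = 5.2994;  v_1 ≈ (0.322, 0.9467)


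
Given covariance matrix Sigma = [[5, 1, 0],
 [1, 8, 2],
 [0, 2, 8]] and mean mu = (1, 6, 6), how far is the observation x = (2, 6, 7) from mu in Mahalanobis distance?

Step 1 — centre the observation: (x - mu) = (1, 0, 1).

Step 2 — invert Sigma (cofactor / det for 3×3, or solve directly):
  Sigma^{-1} = [[0.2055, -0.0274, 0.0068],
 [-0.0274, 0.137, -0.0342],
 [0.0068, -0.0342, 0.1336]].

Step 3 — form the quadratic (x - mu)^T · Sigma^{-1} · (x - mu):
  Sigma^{-1} · (x - mu) = (0.2123, -0.0616, 0.1404).
  (x - mu)^T · [Sigma^{-1} · (x - mu)] = (1)·(0.2123) + (0)·(-0.0616) + (1)·(0.1404) = 0.3527.

Step 4 — take square root: d = √(0.3527) ≈ 0.5939.

d(x, mu) = √(0.3527) ≈ 0.5939


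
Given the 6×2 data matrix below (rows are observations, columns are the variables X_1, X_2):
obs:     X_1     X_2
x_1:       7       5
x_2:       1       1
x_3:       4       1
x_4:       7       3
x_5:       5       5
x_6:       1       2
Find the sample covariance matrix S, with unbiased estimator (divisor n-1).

Step 1 — column means:
  mean(X_1) = (7 + 1 + 4 + 7 + 5 + 1) / 6 = 25/6 = 4.1667
  mean(X_2) = (5 + 1 + 1 + 3 + 5 + 2) / 6 = 17/6 = 2.8333

Step 2 — sample covariance S[i,j] = (1/(n-1)) · Σ_k (x_{k,i} - mean_i) · (x_{k,j} - mean_j), with n-1 = 5.
  S[X_1,X_1] = ((2.8333)·(2.8333) + (-3.1667)·(-3.1667) + (-0.1667)·(-0.1667) + (2.8333)·(2.8333) + (0.8333)·(0.8333) + (-3.1667)·(-3.1667)) / 5 = 36.8333/5 = 7.3667
  S[X_1,X_2] = ((2.8333)·(2.1667) + (-3.1667)·(-1.8333) + (-0.1667)·(-1.8333) + (2.8333)·(0.1667) + (0.8333)·(2.1667) + (-3.1667)·(-0.8333)) / 5 = 17.1667/5 = 3.4333
  S[X_2,X_2] = ((2.1667)·(2.1667) + (-1.8333)·(-1.8333) + (-1.8333)·(-1.8333) + (0.1667)·(0.1667) + (2.1667)·(2.1667) + (-0.8333)·(-0.8333)) / 5 = 16.8333/5 = 3.3667

S is symmetric (S[j,i] = S[i,j]). Assembling:

S = [[7.3667, 3.4333],
 [3.4333, 3.3667]]


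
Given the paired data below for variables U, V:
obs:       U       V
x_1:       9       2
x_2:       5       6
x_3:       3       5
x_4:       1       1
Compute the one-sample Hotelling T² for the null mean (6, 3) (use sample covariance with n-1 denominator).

Step 1 — sample mean vector:
  mean(U) = (9 + 5 + 3 + 1) / 4 = 18/4 = 4.5
  mean(V) = (2 + 6 + 5 + 1) / 4 = 14/4 = 3.5
  x̄ = (4.5, 3.5),  deviation x̄ - mu_0 = (4.5, 3.5) - (6, 3) = (-1.5, 0.5).

Step 2 — sample covariance matrix, S[i,j] = (1/(n-1)) · Σ_k (x_{k,i} - mean_i) · (x_{k,j} - mean_j), divisor n-1 = 3:
  S[U,U] = ((4.5)·(4.5) + (0.5)·(0.5) + (-1.5)·(-1.5) + (-3.5)·(-3.5)) / 3 = 35/3 = 11.6667
  S[U,V] = ((4.5)·(-1.5) + (0.5)·(2.5) + (-1.5)·(1.5) + (-3.5)·(-2.5)) / 3 = 1/3 = 0.3333
  S[V,V] = ((-1.5)·(-1.5) + (2.5)·(2.5) + (1.5)·(1.5) + (-2.5)·(-2.5)) / 3 = 17/3 = 5.6667
  S = [[11.6667, 0.3333],
 [0.3333, 5.6667]].

Step 3 — invert S. det(S) = 11.6667·5.6667 - (0.3333)² = 66.
  S^{-1} = (1/det) · [[d, -b], [-b, a]] = [[0.0859, -0.0051],
 [-0.0051, 0.1768]].

Step 4 — quadratic form (x̄ - mu_0)^T · S^{-1} · (x̄ - mu_0):
  S^{-1} · (x̄ - mu_0) = (-0.1313, 0.096),
  (x̄ - mu_0)^T · [...] = (-1.5)·(-0.1313) + (0.5)·(0.096) = 0.2449.

Step 5 — scale by n: T² = 4 · 0.2449 = 0.9798.

T² ≈ 0.9798


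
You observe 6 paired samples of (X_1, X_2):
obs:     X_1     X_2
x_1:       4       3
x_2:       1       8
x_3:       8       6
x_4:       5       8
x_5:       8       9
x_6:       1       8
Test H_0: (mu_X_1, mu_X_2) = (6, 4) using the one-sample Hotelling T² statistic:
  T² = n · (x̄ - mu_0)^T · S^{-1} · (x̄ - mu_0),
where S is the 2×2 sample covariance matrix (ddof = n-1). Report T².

Step 1 — sample mean vector:
  mean(X_1) = (4 + 1 + 8 + 5 + 8 + 1) / 6 = 27/6 = 4.5
  mean(X_2) = (3 + 8 + 6 + 8 + 9 + 8) / 6 = 42/6 = 7
  x̄ = (4.5, 7),  deviation x̄ - mu_0 = (4.5, 7) - (6, 4) = (-1.5, 3).

Step 2 — sample covariance matrix, S[i,j] = (1/(n-1)) · Σ_k (x_{k,i} - mean_i) · (x_{k,j} - mean_j), divisor n-1 = 5:
  S[X_1,X_1] = ((-0.5)·(-0.5) + (-3.5)·(-3.5) + (3.5)·(3.5) + (0.5)·(0.5) + (3.5)·(3.5) + (-3.5)·(-3.5)) / 5 = 49.5/5 = 9.9
  S[X_1,X_2] = ((-0.5)·(-4) + (-3.5)·(1) + (3.5)·(-1) + (0.5)·(1) + (3.5)·(2) + (-3.5)·(1)) / 5 = -1/5 = -0.2
  S[X_2,X_2] = ((-4)·(-4) + (1)·(1) + (-1)·(-1) + (1)·(1) + (2)·(2) + (1)·(1)) / 5 = 24/5 = 4.8
  S = [[9.9, -0.2],
 [-0.2, 4.8]].

Step 3 — invert S. det(S) = 9.9·4.8 - (-0.2)² = 47.48.
  S^{-1} = (1/det) · [[d, -b], [-b, a]] = [[0.1011, 0.0042],
 [0.0042, 0.2085]].

Step 4 — quadratic form (x̄ - mu_0)^T · S^{-1} · (x̄ - mu_0):
  S^{-1} · (x̄ - mu_0) = (-0.139, 0.6192),
  (x̄ - mu_0)^T · [...] = (-1.5)·(-0.139) + (3)·(0.6192) = 2.0661.

Step 5 — scale by n: T² = 6 · 2.0661 = 12.3968.

T² ≈ 12.3968


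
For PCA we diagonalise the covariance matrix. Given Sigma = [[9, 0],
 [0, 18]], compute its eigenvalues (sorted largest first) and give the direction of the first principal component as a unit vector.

Step 1 — characteristic polynomial of 2×2 Sigma:
  det(Sigma - λI) = λ² - trace · λ + det = 0.
  trace = 9 + 18 = 27, det = 9·18 - (0)² = 162.
Step 2 — discriminant:
  Δ = trace² - 4·det = 729 - 648 = 81.
Step 3 — eigenvalues:
  λ = (trace ± √Δ)/2 = (27 ± 9)/2,
  λ_1 = 18,  λ_2 = 9.

Step 4 — unit eigenvector for λ_1: Sigma is diagonal, so its eigenvectors are the coordinate axes. λ_1 = 18 is the diagonal entry on the second coordinate axis, hence
  v_1 = (0, 1) (||v_1|| = 1).

λ_1 = 18,  λ_2 = 9;  v_1 ≈ (0, 1)


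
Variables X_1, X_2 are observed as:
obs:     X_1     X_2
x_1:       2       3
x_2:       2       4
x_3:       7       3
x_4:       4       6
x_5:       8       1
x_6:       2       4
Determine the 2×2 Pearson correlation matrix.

Step 1 — column means:
  mean(X_1) = (2 + 2 + 7 + 4 + 8 + 2) / 6 = 25/6 = 4.1667
  mean(X_2) = (3 + 4 + 3 + 6 + 1 + 4) / 6 = 21/6 = 3.5

Step 2 — sample variances and covariances s[i,j] = (1/(n-1)) · Σ_k (x_{k,i} - mean_i) · (x_{k,j} - mean_j), with n-1 = 5:
  s[X_1,X_1] = ((-2.1667)·(-2.1667) + (-2.1667)·(-2.1667) + (2.8333)·(2.8333) + (-0.1667)·(-0.1667) + (3.8333)·(3.8333) + (-2.1667)·(-2.1667)) / 5 = 36.8333/5 = 7.3667
  s[X_1,X_2] = ((-2.1667)·(-0.5) + (-2.1667)·(0.5) + (2.8333)·(-0.5) + (-0.1667)·(2.5) + (3.8333)·(-2.5) + (-2.1667)·(0.5)) / 5 = -12.5/5 = -2.5
  s[X_2,X_2] = ((-0.5)·(-0.5) + (0.5)·(0.5) + (-0.5)·(-0.5) + (2.5)·(2.5) + (-2.5)·(-2.5) + (0.5)·(0.5)) / 5 = 13.5/5 = 2.7
  Sample standard deviations s_i = √(s[i,i]):
  s(X_1) = √(7.3667) = 2.7142
  s(X_2) = √(2.7) = 1.6432

Step 3 — r_{ij} = s_{ij} / (s_i · s_j):
  r[X_1,X_1] = 1 (diagonal).
  r[X_1,X_2] = -2.5 / (2.7142 · 1.6432) = -2.5 / 4.4598 = -0.5606
  r[X_2,X_2] = 1 (diagonal).

R is symmetric with unit diagonal. Assembling:

R = [[1, -0.5606],
 [-0.5606, 1]]


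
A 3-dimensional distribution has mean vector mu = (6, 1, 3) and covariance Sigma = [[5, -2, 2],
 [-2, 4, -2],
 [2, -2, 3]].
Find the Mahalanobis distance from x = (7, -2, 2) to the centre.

Step 1 — centre the observation: (x - mu) = (1, -3, -1).

Step 2 — invert Sigma (cofactor / det for 3×3, or solve directly):
  Sigma^{-1} = [[0.2857, 0.0714, -0.1429],
 [0.0714, 0.3929, 0.2143],
 [-0.1429, 0.2143, 0.5714]].

Step 3 — form the quadratic (x - mu)^T · Sigma^{-1} · (x - mu):
  Sigma^{-1} · (x - mu) = (0.2143, -1.3214, -1.3571).
  (x - mu)^T · [Sigma^{-1} · (x - mu)] = (1)·(0.2143) + (-3)·(-1.3214) + (-1)·(-1.3571) = 5.5357.

Step 4 — take square root: d = √(5.5357) ≈ 2.3528.

d(x, mu) = √(5.5357) ≈ 2.3528


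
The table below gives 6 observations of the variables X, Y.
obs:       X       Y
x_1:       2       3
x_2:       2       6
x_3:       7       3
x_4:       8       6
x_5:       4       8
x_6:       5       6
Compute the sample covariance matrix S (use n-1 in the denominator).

Step 1 — column means:
  mean(X) = (2 + 2 + 7 + 8 + 4 + 5) / 6 = 28/6 = 4.6667
  mean(Y) = (3 + 6 + 3 + 6 + 8 + 6) / 6 = 32/6 = 5.3333

Step 2 — sample covariance S[i,j] = (1/(n-1)) · Σ_k (x_{k,i} - mean_i) · (x_{k,j} - mean_j), with n-1 = 5.
  S[X,X] = ((-2.6667)·(-2.6667) + (-2.6667)·(-2.6667) + (2.3333)·(2.3333) + (3.3333)·(3.3333) + (-0.6667)·(-0.6667) + (0.3333)·(0.3333)) / 5 = 31.3333/5 = 6.2667
  S[X,Y] = ((-2.6667)·(-2.3333) + (-2.6667)·(0.6667) + (2.3333)·(-2.3333) + (3.3333)·(0.6667) + (-0.6667)·(2.6667) + (0.3333)·(0.6667)) / 5 = -0.3333/5 = -0.0667
  S[Y,Y] = ((-2.3333)·(-2.3333) + (0.6667)·(0.6667) + (-2.3333)·(-2.3333) + (0.6667)·(0.6667) + (2.6667)·(2.6667) + (0.6667)·(0.6667)) / 5 = 19.3333/5 = 3.8667

S is symmetric (S[j,i] = S[i,j]). Assembling:

S = [[6.2667, -0.0667],
 [-0.0667, 3.8667]]


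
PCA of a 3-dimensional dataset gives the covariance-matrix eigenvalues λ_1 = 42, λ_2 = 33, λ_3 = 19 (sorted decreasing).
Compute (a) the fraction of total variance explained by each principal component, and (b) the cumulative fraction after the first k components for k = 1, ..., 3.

Step 1 — total variance = trace(Sigma) = Σ λ_i = 42 + 33 + 19 = 94.

Step 2 — fraction explained by component i = λ_i / Σ λ:
  PC1: 42/94 = 0.4468
  PC2: 33/94 = 0.3511
  PC3: 19/94 = 0.2021

Step 3 — cumulative fraction after k components = (λ_1 + ... + λ_k) / Σ λ:
  k = 1: 42/94 = 0.4468
  k = 2: (42 + 33)/94 = 75/94 = 0.7979
  k = 3: (42 + 33 + 19)/94 = 94/94 = 1

Summary (fraction, with percent):

explained: PC1 0.4468 (44.68%), PC2 0.3511 (35.11%), PC3 0.2021 (20.21%);  cumulative: 0.4468, 0.7979, 1


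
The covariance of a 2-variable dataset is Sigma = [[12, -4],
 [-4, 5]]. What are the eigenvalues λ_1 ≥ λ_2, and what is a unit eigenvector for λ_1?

Step 1 — characteristic polynomial of 2×2 Sigma:
  det(Sigma - λI) = λ² - trace · λ + det = 0.
  trace = 12 + 5 = 17, det = 12·5 - (-4)² = 44.
Step 2 — discriminant:
  Δ = trace² - 4·det = 289 - 176 = 113.
Step 3 — eigenvalues:
  λ = (trace ± √Δ)/2 = (17 ± 10.6301)/2,
  λ_1 = 13.8151,  λ_2 = 3.1849.

Step 4 — unit eigenvector for λ_1: solve (Sigma - λ_1 I)v = 0. First row:
  (12 - 13.8151)·v_x + (-4)·v_y = 0, i.e. (-1.8151)·v_x + (-4)·v_y = 0,
  so v ∝ (b, λ_1 - a) = (-4, 1.8151); multiply by -1 so the first entry is positive: u = (4, -1.8151).
  ||u|| = √((4)² + (-1.8151)²) = √(19.2945) ≈ 4.3925,
  v_1 = u/||u|| ≈ (0.9106, -0.4132) (||v_1|| = 1).

λ_1 = 13.8151,  λ_2 = 3.1849;  v_1 ≈ (0.9106, -0.4132)


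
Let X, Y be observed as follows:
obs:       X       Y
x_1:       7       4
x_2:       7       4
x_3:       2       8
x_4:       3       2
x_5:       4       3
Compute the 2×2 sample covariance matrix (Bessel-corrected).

Step 1 — column means:
  mean(X) = (7 + 7 + 2 + 3 + 4) / 5 = 23/5 = 4.6
  mean(Y) = (4 + 4 + 8 + 2 + 3) / 5 = 21/5 = 4.2

Step 2 — sample covariance S[i,j] = (1/(n-1)) · Σ_k (x_{k,i} - mean_i) · (x_{k,j} - mean_j), with n-1 = 4.
  S[X,X] = ((2.4)·(2.4) + (2.4)·(2.4) + (-2.6)·(-2.6) + (-1.6)·(-1.6) + (-0.6)·(-0.6)) / 4 = 21.2/4 = 5.3
  S[X,Y] = ((2.4)·(-0.2) + (2.4)·(-0.2) + (-2.6)·(3.8) + (-1.6)·(-2.2) + (-0.6)·(-1.2)) / 4 = -6.6/4 = -1.65
  S[Y,Y] = ((-0.2)·(-0.2) + (-0.2)·(-0.2) + (3.8)·(3.8) + (-2.2)·(-2.2) + (-1.2)·(-1.2)) / 4 = 20.8/4 = 5.2

S is symmetric (S[j,i] = S[i,j]). Assembling:

S = [[5.3, -1.65],
 [-1.65, 5.2]]


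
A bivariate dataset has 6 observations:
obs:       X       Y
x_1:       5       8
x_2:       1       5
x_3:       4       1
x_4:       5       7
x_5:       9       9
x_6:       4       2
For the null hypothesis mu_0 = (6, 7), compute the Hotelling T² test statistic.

Step 1 — sample mean vector:
  mean(X) = (5 + 1 + 4 + 5 + 9 + 4) / 6 = 28/6 = 4.6667
  mean(Y) = (8 + 5 + 1 + 7 + 9 + 2) / 6 = 32/6 = 5.3333
  x̄ = (4.6667, 5.3333),  deviation x̄ - mu_0 = (4.6667, 5.3333) - (6, 7) = (-1.3333, -1.6667).

Step 2 — sample covariance matrix, S[i,j] = (1/(n-1)) · Σ_k (x_{k,i} - mean_i) · (x_{k,j} - mean_j), divisor n-1 = 5:
  S[X,X] = ((0.3333)·(0.3333) + (-3.6667)·(-3.6667) + (-0.6667)·(-0.6667) + (0.3333)·(0.3333) + (4.3333)·(4.3333) + (-0.6667)·(-0.6667)) / 5 = 33.3333/5 = 6.6667
  S[X,Y] = ((0.3333)·(2.6667) + (-3.6667)·(-0.3333) + (-0.6667)·(-4.3333) + (0.3333)·(1.6667) + (4.3333)·(3.6667) + (-0.6667)·(-3.3333)) / 5 = 23.6667/5 = 4.7333
  S[Y,Y] = ((2.6667)·(2.6667) + (-0.3333)·(-0.3333) + (-4.3333)·(-4.3333) + (1.6667)·(1.6667) + (3.6667)·(3.6667) + (-3.3333)·(-3.3333)) / 5 = 53.3333/5 = 10.6667
  S = [[6.6667, 4.7333],
 [4.7333, 10.6667]].

Step 3 — invert S. det(S) = 6.6667·10.6667 - (4.7333)² = 48.7067.
  S^{-1} = (1/det) · [[d, -b], [-b, a]] = [[0.219, -0.0972],
 [-0.0972, 0.1369]].

Step 4 — quadratic form (x̄ - mu_0)^T · S^{-1} · (x̄ - mu_0):
  S^{-1} · (x̄ - mu_0) = (-0.13, -0.0985),
  (x̄ - mu_0)^T · [...] = (-1.3333)·(-0.13) + (-1.6667)·(-0.0985) = 0.3376.

Step 5 — scale by n: T² = 6 · 0.3376 = 2.0257.

T² ≈ 2.0257


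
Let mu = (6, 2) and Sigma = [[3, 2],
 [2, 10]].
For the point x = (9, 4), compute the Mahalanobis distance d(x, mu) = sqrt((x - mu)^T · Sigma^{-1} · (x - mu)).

Step 1 — centre the observation: (x - mu) = (3, 2).

Step 2 — invert Sigma. det(Sigma) = 3·10 - (2)² = 26.
  Sigma^{-1} = (1/det) · [[d, -b], [-b, a]] = [[0.3846, -0.0769],
 [-0.0769, 0.1154]].

Step 3 — form the quadratic (x - mu)^T · Sigma^{-1} · (x - mu):
  Sigma^{-1} · (x - mu) = (1, 0).
  (x - mu)^T · [Sigma^{-1} · (x - mu)] = (3)·(1) + (2)·(0) = 3.

Step 4 — take square root: d = √(3) ≈ 1.7321.

d(x, mu) = √(3) ≈ 1.7321


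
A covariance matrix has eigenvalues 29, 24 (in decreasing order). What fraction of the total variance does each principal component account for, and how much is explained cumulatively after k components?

Step 1 — total variance = trace(Sigma) = Σ λ_i = 29 + 24 = 53.

Step 2 — fraction explained by component i = λ_i / Σ λ:
  PC1: 29/53 = 0.5472
  PC2: 24/53 = 0.4528

Step 3 — cumulative fraction after k components = (λ_1 + ... + λ_k) / Σ λ:
  k = 1: 29/53 = 0.5472
  k = 2: (29 + 24)/53 = 53/53 = 1

Summary (fraction, with percent):

explained: PC1 0.5472 (54.72%), PC2 0.4528 (45.28%);  cumulative: 0.5472, 1


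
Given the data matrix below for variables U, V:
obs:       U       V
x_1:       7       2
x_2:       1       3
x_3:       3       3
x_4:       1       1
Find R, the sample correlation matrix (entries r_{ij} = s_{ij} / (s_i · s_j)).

Step 1 — column means:
  mean(U) = (7 + 1 + 3 + 1) / 4 = 12/4 = 3
  mean(V) = (2 + 3 + 3 + 1) / 4 = 9/4 = 2.25

Step 2 — sample variances and covariances s[i,j] = (1/(n-1)) · Σ_k (x_{k,i} - mean_i) · (x_{k,j} - mean_j), with n-1 = 3:
  s[U,U] = ((4)·(4) + (-2)·(-2) + (0)·(0) + (-2)·(-2)) / 3 = 24/3 = 8
  s[U,V] = ((4)·(-0.25) + (-2)·(0.75) + (0)·(0.75) + (-2)·(-1.25)) / 3 = 0/3 = 0
  s[V,V] = ((-0.25)·(-0.25) + (0.75)·(0.75) + (0.75)·(0.75) + (-1.25)·(-1.25)) / 3 = 2.75/3 = 0.9167
  Sample standard deviations s_i = √(s[i,i]):
  s(U) = √(8) = 2.8284
  s(V) = √(0.9167) = 0.9574

Step 3 — r_{ij} = s_{ij} / (s_i · s_j):
  r[U,U] = 1 (diagonal).
  r[U,V] = 0 / (2.8284 · 0.9574) = 0 / 2.708 = 0
  r[V,V] = 1 (diagonal).

R is symmetric with unit diagonal. Assembling:

R = [[1, 0],
 [0, 1]]


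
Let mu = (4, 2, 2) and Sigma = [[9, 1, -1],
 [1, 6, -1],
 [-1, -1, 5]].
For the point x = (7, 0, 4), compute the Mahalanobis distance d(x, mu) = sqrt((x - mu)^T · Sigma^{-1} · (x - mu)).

Step 1 — centre the observation: (x - mu) = (3, -2, 2).

Step 2 — invert Sigma (cofactor / det for 3×3, or solve directly):
  Sigma^{-1} = [[0.1151, -0.0159, 0.0198],
 [-0.0159, 0.1746, 0.0317],
 [0.0198, 0.0317, 0.2103]].

Step 3 — form the quadratic (x - mu)^T · Sigma^{-1} · (x - mu):
  Sigma^{-1} · (x - mu) = (0.4167, -0.3333, 0.4167).
  (x - mu)^T · [Sigma^{-1} · (x - mu)] = (3)·(0.4167) + (-2)·(-0.3333) + (2)·(0.4167) = 2.75.

Step 4 — take square root: d = √(2.75) ≈ 1.6583.

d(x, mu) = √(2.75) ≈ 1.6583


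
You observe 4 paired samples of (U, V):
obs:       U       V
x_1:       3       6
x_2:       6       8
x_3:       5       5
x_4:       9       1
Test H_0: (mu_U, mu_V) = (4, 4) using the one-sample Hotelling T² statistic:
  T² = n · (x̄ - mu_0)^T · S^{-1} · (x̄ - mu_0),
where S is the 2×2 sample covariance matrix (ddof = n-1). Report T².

Step 1 — sample mean vector:
  mean(U) = (3 + 6 + 5 + 9) / 4 = 23/4 = 5.75
  mean(V) = (6 + 8 + 5 + 1) / 4 = 20/4 = 5
  x̄ = (5.75, 5),  deviation x̄ - mu_0 = (5.75, 5) - (4, 4) = (1.75, 1).

Step 2 — sample covariance matrix, S[i,j] = (1/(n-1)) · Σ_k (x_{k,i} - mean_i) · (x_{k,j} - mean_j), divisor n-1 = 3:
  S[U,U] = ((-2.75)·(-2.75) + (0.25)·(0.25) + (-0.75)·(-0.75) + (3.25)·(3.25)) / 3 = 18.75/3 = 6.25
  S[U,V] = ((-2.75)·(1) + (0.25)·(3) + (-0.75)·(0) + (3.25)·(-4)) / 3 = -15/3 = -5
  S[V,V] = ((1)·(1) + (3)·(3) + (0)·(0) + (-4)·(-4)) / 3 = 26/3 = 8.6667
  S = [[6.25, -5],
 [-5, 8.6667]].

Step 3 — invert S. det(S) = 6.25·8.6667 - (-5)² = 29.1667.
  S^{-1} = (1/det) · [[d, -b], [-b, a]] = [[0.2971, 0.1714],
 [0.1714, 0.2143]].

Step 4 — quadratic form (x̄ - mu_0)^T · S^{-1} · (x̄ - mu_0):
  S^{-1} · (x̄ - mu_0) = (0.6914, 0.5143),
  (x̄ - mu_0)^T · [...] = (1.75)·(0.6914) + (1)·(0.5143) = 1.7243.

Step 5 — scale by n: T² = 4 · 1.7243 = 6.8971.

T² ≈ 6.8971


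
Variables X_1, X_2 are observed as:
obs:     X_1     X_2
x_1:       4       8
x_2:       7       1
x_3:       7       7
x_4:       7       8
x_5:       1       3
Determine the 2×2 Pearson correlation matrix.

Step 1 — column means:
  mean(X_1) = (4 + 7 + 7 + 7 + 1) / 5 = 26/5 = 5.2
  mean(X_2) = (8 + 1 + 7 + 8 + 3) / 5 = 27/5 = 5.4

Step 2 — sample variances and covariances s[i,j] = (1/(n-1)) · Σ_k (x_{k,i} - mean_i) · (x_{k,j} - mean_j), with n-1 = 4:
  s[X_1,X_1] = ((-1.2)·(-1.2) + (1.8)·(1.8) + (1.8)·(1.8) + (1.8)·(1.8) + (-4.2)·(-4.2)) / 4 = 28.8/4 = 7.2
  s[X_1,X_2] = ((-1.2)·(2.6) + (1.8)·(-4.4) + (1.8)·(1.6) + (1.8)·(2.6) + (-4.2)·(-2.4)) / 4 = 6.6/4 = 1.65
  s[X_2,X_2] = ((2.6)·(2.6) + (-4.4)·(-4.4) + (1.6)·(1.6) + (2.6)·(2.6) + (-2.4)·(-2.4)) / 4 = 41.2/4 = 10.3
  Sample standard deviations s_i = √(s[i,i]):
  s(X_1) = √(7.2) = 2.6833
  s(X_2) = √(10.3) = 3.2094

Step 3 — r_{ij} = s_{ij} / (s_i · s_j):
  r[X_1,X_1] = 1 (diagonal).
  r[X_1,X_2] = 1.65 / (2.6833 · 3.2094) = 1.65 / 8.6116 = 0.1916
  r[X_2,X_2] = 1 (diagonal).

R is symmetric with unit diagonal. Assembling:

R = [[1, 0.1916],
 [0.1916, 1]]


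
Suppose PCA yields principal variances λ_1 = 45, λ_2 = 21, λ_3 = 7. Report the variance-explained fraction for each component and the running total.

Step 1 — total variance = trace(Sigma) = Σ λ_i = 45 + 21 + 7 = 73.

Step 2 — fraction explained by component i = λ_i / Σ λ:
  PC1: 45/73 = 0.6164
  PC2: 21/73 = 0.2877
  PC3: 7/73 = 0.0959

Step 3 — cumulative fraction after k components = (λ_1 + ... + λ_k) / Σ λ:
  k = 1: 45/73 = 0.6164
  k = 2: (45 + 21)/73 = 66/73 = 0.9041
  k = 3: (45 + 21 + 7)/73 = 73/73 = 1

Summary (fraction, with percent):

explained: PC1 0.6164 (61.64%), PC2 0.2877 (28.77%), PC3 0.0959 (9.59%);  cumulative: 0.6164, 0.9041, 1


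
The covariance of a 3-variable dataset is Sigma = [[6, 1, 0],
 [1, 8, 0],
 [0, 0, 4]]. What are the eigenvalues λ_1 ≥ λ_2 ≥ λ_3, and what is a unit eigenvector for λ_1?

Step 1 — characteristic polynomial p(λ) = det(λI - Sigma) = λ³ - tr·λ² + c_1·λ - det, where tr = trace, c_1 = sum of the principal 2×2 minors, det = det(Sigma):
  tr = 6 + 8 + 4 = 18,
  c_1 = (6·8 - (1)²) + (6·4 - (0)²) + (8·4 - (0)²) = 47 + 24 + 32 = 103,
  det = 6·(8·4 - (0)²) - (1)·((1)·4 - (0)·(0)) + (0)·((1)·(0) - 8·(0)) = 6·(32) - (1)·(4) + (0)·(0) = 188.
  So p(λ) = λ³ - 18λ² + 103λ - 188.
Step 2 — look for an integer root (rational root theorem: any rational root is an integer divisor of 188). Testing λ = 4:
  p(4) = 64 - 288 + 412 - 188 = 0  ✓
  Dividing out (λ - 4): p(λ) = (λ - 4)(λ² - 14λ + 47).
Step 3 — remaining eigenvalues from the quadratic λ² - 14λ + 47 = 0:
  Δ = 14² - 4·47 = 196 - 188 = 8,  λ = (14 ± √8)/2 = (14 ± 2.8284)/2 ≈ 8.4142 or 5.5858.
  Sorted: λ_1 = 8.4142,  λ_2 = 5.5858,  λ_3 = 4  (check: sum = 18 = tr ✓).

Step 4 — unit eigenvector for λ_1 ≈ 8.4142: v spans the null space of (Sigma - λ_1 I), whose rows are
  r_1 = (-2.4142, 1, 0),  r_2 = (1, -0.4142, 0),  r_3 = (0, 0, -4.4142).
  v is orthogonal to every row, so take v ∝ r_1 × r_3 = ((1)·(-4.4142) - (0)·(0), (0)·(0) - (-2.4142)·(-4.4142), (-2.4142)·(0) - (1)·(0)) ≈ (-4.4142, -10.6569, 0).
  Rescale (multiply by -1 so the first nonzero entry is positive): u = (4.4142, 10.6569, 0).
  ||u|| = √((4.4142)² + (10.6569)² + (0)²) = √(133.0538) ≈ 11.5349,  v_1 = u/||u|| ≈ (0.3827, 0.9239, 0) (||v_1|| = 1).

λ_1 = 8.4142,  λ_2 = 5.5858,  λ_3 = 4;  v_1 ≈ (0.3827, 0.9239, 0)


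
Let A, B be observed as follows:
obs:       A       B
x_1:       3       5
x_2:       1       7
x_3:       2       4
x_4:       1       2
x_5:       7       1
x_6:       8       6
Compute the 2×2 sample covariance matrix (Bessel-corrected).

Step 1 — column means:
  mean(A) = (3 + 1 + 2 + 1 + 7 + 8) / 6 = 22/6 = 3.6667
  mean(B) = (5 + 7 + 4 + 2 + 1 + 6) / 6 = 25/6 = 4.1667

Step 2 — sample covariance S[i,j] = (1/(n-1)) · Σ_k (x_{k,i} - mean_i) · (x_{k,j} - mean_j), with n-1 = 5.
  S[A,A] = ((-0.6667)·(-0.6667) + (-2.6667)·(-2.6667) + (-1.6667)·(-1.6667) + (-2.6667)·(-2.6667) + (3.3333)·(3.3333) + (4.3333)·(4.3333)) / 5 = 47.3333/5 = 9.4667
  S[A,B] = ((-0.6667)·(0.8333) + (-2.6667)·(2.8333) + (-1.6667)·(-0.1667) + (-2.6667)·(-2.1667) + (3.3333)·(-3.1667) + (4.3333)·(1.8333)) / 5 = -4.6667/5 = -0.9333
  S[B,B] = ((0.8333)·(0.8333) + (2.8333)·(2.8333) + (-0.1667)·(-0.1667) + (-2.1667)·(-2.1667) + (-3.1667)·(-3.1667) + (1.8333)·(1.8333)) / 5 = 26.8333/5 = 5.3667

S is symmetric (S[j,i] = S[i,j]). Assembling:

S = [[9.4667, -0.9333],
 [-0.9333, 5.3667]]


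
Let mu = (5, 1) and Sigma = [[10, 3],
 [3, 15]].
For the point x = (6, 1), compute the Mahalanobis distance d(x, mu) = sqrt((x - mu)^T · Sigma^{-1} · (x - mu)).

Step 1 — centre the observation: (x - mu) = (1, 0).

Step 2 — invert Sigma. det(Sigma) = 10·15 - (3)² = 141.
  Sigma^{-1} = (1/det) · [[d, -b], [-b, a]] = [[0.1064, -0.0213],
 [-0.0213, 0.0709]].

Step 3 — form the quadratic (x - mu)^T · Sigma^{-1} · (x - mu):
  Sigma^{-1} · (x - mu) = (0.1064, -0.0213).
  (x - mu)^T · [Sigma^{-1} · (x - mu)] = (1)·(0.1064) + (0)·(-0.0213) = 0.1064.

Step 4 — take square root: d = √(0.1064) ≈ 0.3262.

d(x, mu) = √(0.1064) ≈ 0.3262


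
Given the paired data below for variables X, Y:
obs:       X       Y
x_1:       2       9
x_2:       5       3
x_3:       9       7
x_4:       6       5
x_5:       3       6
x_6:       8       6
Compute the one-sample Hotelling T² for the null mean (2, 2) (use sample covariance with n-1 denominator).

Step 1 — sample mean vector:
  mean(X) = (2 + 5 + 9 + 6 + 3 + 8) / 6 = 33/6 = 5.5
  mean(Y) = (9 + 3 + 7 + 5 + 6 + 6) / 6 = 36/6 = 6
  x̄ = (5.5, 6),  deviation x̄ - mu_0 = (5.5, 6) - (2, 2) = (3.5, 4).

Step 2 — sample covariance matrix, S[i,j] = (1/(n-1)) · Σ_k (x_{k,i} - mean_i) · (x_{k,j} - mean_j), divisor n-1 = 5:
  S[X,X] = ((-3.5)·(-3.5) + (-0.5)·(-0.5) + (3.5)·(3.5) + (0.5)·(0.5) + (-2.5)·(-2.5) + (2.5)·(2.5)) / 5 = 37.5/5 = 7.5
  S[X,Y] = ((-3.5)·(3) + (-0.5)·(-3) + (3.5)·(1) + (0.5)·(-1) + (-2.5)·(0) + (2.5)·(0)) / 5 = -6/5 = -1.2
  S[Y,Y] = ((3)·(3) + (-3)·(-3) + (1)·(1) + (-1)·(-1) + (0)·(0) + (0)·(0)) / 5 = 20/5 = 4
  S = [[7.5, -1.2],
 [-1.2, 4]].

Step 3 — invert S. det(S) = 7.5·4 - (-1.2)² = 28.56.
  S^{-1} = (1/det) · [[d, -b], [-b, a]] = [[0.1401, 0.042],
 [0.042, 0.2626]].

Step 4 — quadratic form (x̄ - mu_0)^T · S^{-1} · (x̄ - mu_0):
  S^{-1} · (x̄ - mu_0) = (0.6583, 1.1975),
  (x̄ - mu_0)^T · [...] = (3.5)·(0.6583) + (4)·(1.1975) = 7.0938.

Step 5 — scale by n: T² = 6 · 7.0938 = 42.563.

T² ≈ 42.563


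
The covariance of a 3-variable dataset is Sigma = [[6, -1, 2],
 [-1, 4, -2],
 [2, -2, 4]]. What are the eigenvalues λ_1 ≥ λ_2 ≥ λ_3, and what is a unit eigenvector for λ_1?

Step 1 — characteristic polynomial p(λ) = det(λI - Sigma) = λ³ - tr·λ² + c_1·λ - det, where tr = trace, c_1 = sum of the principal 2×2 minors, det = det(Sigma):
  tr = 6 + 4 + 4 = 14,
  c_1 = (6·4 - (-1)²) + (6·4 - (2)²) + (4·4 - (-2)²) = 23 + 20 + 12 = 55,
  det = 6·(4·4 - (-2)²) - (-1)·((-1)·4 - (-2)·(2)) + (2)·((-1)·(-2) - 4·(2)) = 6·(12) - (-1)·(0) + (2)·(-6) = 60.
  So p(λ) = λ³ - 14λ² + 55λ - 60.
Step 2 — look for an integer root (rational root theorem: any rational root is an integer divisor of 60). Testing λ = 4:
  p(4) = 64 - 224 + 220 - 60 = 0  ✓
  Dividing out (λ - 4): p(λ) = (λ - 4)(λ² - 10λ + 15).
Step 3 — remaining eigenvalues from the quadratic λ² - 10λ + 15 = 0:
  Δ = 10² - 4·15 = 100 - 60 = 40,  λ = (10 ± √40)/2 = (10 ± 6.3246)/2 ≈ 8.1623 or 1.8377.
  Sorted: λ_1 = 8.1623,  λ_2 = 4,  λ_3 = 1.8377  (check: sum = 14 = tr ✓).

Step 4 — unit eigenvector for λ_1 ≈ 8.1623: v spans the null space of (Sigma - λ_1 I), whose rows are
  r_1 = (-2.1623, -1, 2),  r_2 = (-1, -4.1623, -2),  r_3 = (2, -2, -4.1623).
  v is orthogonal to every row, so take v ∝ r_1 × r_2 = ((-1)·(-2) - (2)·(-4.1623), (2)·(-1) - (-2.1623)·(-2), (-2.1623)·(-4.1623) - (-1)·(-1)) ≈ (10.3246, -6.3246, 8).
  Let u = (10.3246, -6.3246, 8).
  ||u|| = √((10.3246)² + (-6.3246)² + (8)²) = √(210.5964) ≈ 14.5119,  v_1 = u/||u|| ≈ (0.7115, -0.4358, 0.5513) (||v_1|| = 1).

λ_1 = 8.1623,  λ_2 = 4,  λ_3 = 1.8377;  v_1 ≈ (0.7115, -0.4358, 0.5513)


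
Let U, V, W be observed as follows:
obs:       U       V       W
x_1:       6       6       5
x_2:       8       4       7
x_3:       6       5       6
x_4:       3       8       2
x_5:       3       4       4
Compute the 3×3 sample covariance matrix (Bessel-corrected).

Step 1 — column means:
  mean(U) = (6 + 8 + 6 + 3 + 3) / 5 = 26/5 = 5.2
  mean(V) = (6 + 4 + 5 + 8 + 4) / 5 = 27/5 = 5.4
  mean(W) = (5 + 7 + 6 + 2 + 4) / 5 = 24/5 = 4.8

Step 2 — sample covariance S[i,j] = (1/(n-1)) · Σ_k (x_{k,i} - mean_i) · (x_{k,j} - mean_j), with n-1 = 4.
  S[U,U] = ((0.8)·(0.8) + (2.8)·(2.8) + (0.8)·(0.8) + (-2.2)·(-2.2) + (-2.2)·(-2.2)) / 4 = 18.8/4 = 4.7
  S[U,V] = ((0.8)·(0.6) + (2.8)·(-1.4) + (0.8)·(-0.4) + (-2.2)·(2.6) + (-2.2)·(-1.4)) / 4 = -6.4/4 = -1.6
  S[U,W] = ((0.8)·(0.2) + (2.8)·(2.2) + (0.8)·(1.2) + (-2.2)·(-2.8) + (-2.2)·(-0.8)) / 4 = 15.2/4 = 3.8
  S[V,V] = ((0.6)·(0.6) + (-1.4)·(-1.4) + (-0.4)·(-0.4) + (2.6)·(2.6) + (-1.4)·(-1.4)) / 4 = 11.2/4 = 2.8
  S[V,W] = ((0.6)·(0.2) + (-1.4)·(2.2) + (-0.4)·(1.2) + (2.6)·(-2.8) + (-1.4)·(-0.8)) / 4 = -9.6/4 = -2.4
  S[W,W] = ((0.2)·(0.2) + (2.2)·(2.2) + (1.2)·(1.2) + (-2.8)·(-2.8) + (-0.8)·(-0.8)) / 4 = 14.8/4 = 3.7

S is symmetric (S[j,i] = S[i,j]). Assembling:

S = [[4.7, -1.6, 3.8],
 [-1.6, 2.8, -2.4],
 [3.8, -2.4, 3.7]]


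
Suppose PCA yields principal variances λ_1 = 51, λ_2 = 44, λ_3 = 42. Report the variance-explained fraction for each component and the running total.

Step 1 — total variance = trace(Sigma) = Σ λ_i = 51 + 44 + 42 = 137.

Step 2 — fraction explained by component i = λ_i / Σ λ:
  PC1: 51/137 = 0.3723
  PC2: 44/137 = 0.3212
  PC3: 42/137 = 0.3066

Step 3 — cumulative fraction after k components = (λ_1 + ... + λ_k) / Σ λ:
  k = 1: 51/137 = 0.3723
  k = 2: (51 + 44)/137 = 95/137 = 0.6934
  k = 3: (51 + 44 + 42)/137 = 137/137 = 1

Summary (fraction, with percent):

explained: PC1 0.3723 (37.23%), PC2 0.3212 (32.12%), PC3 0.3066 (30.66%);  cumulative: 0.3723, 0.6934, 1


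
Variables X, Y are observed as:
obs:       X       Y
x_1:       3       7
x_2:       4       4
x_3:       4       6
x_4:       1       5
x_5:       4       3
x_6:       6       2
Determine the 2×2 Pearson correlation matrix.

Step 1 — column means:
  mean(X) = (3 + 4 + 4 + 1 + 4 + 6) / 6 = 22/6 = 3.6667
  mean(Y) = (7 + 4 + 6 + 5 + 3 + 2) / 6 = 27/6 = 4.5

Step 2 — sample variances and covariances s[i,j] = (1/(n-1)) · Σ_k (x_{k,i} - mean_i) · (x_{k,j} - mean_j), with n-1 = 5:
  s[X,X] = ((-0.6667)·(-0.6667) + (0.3333)·(0.3333) + (0.3333)·(0.3333) + (-2.6667)·(-2.6667) + (0.3333)·(0.3333) + (2.3333)·(2.3333)) / 5 = 13.3333/5 = 2.6667
  s[X,Y] = ((-0.6667)·(2.5) + (0.3333)·(-0.5) + (0.3333)·(1.5) + (-2.6667)·(0.5) + (0.3333)·(-1.5) + (2.3333)·(-2.5)) / 5 = -9/5 = -1.8
  s[Y,Y] = ((2.5)·(2.5) + (-0.5)·(-0.5) + (1.5)·(1.5) + (0.5)·(0.5) + (-1.5)·(-1.5) + (-2.5)·(-2.5)) / 5 = 17.5/5 = 3.5
  Sample standard deviations s_i = √(s[i,i]):
  s(X) = √(2.6667) = 1.633
  s(Y) = √(3.5) = 1.8708

Step 3 — r_{ij} = s_{ij} / (s_i · s_j):
  r[X,X] = 1 (diagonal).
  r[X,Y] = -1.8 / (1.633 · 1.8708) = -1.8 / 3.0551 = -0.5892
  r[Y,Y] = 1 (diagonal).

R is symmetric with unit diagonal. Assembling:

R = [[1, -0.5892],
 [-0.5892, 1]]


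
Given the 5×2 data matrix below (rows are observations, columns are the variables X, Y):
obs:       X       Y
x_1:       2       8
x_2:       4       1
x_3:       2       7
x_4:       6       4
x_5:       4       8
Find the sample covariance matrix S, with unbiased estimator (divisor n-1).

Step 1 — column means:
  mean(X) = (2 + 4 + 2 + 6 + 4) / 5 = 18/5 = 3.6
  mean(Y) = (8 + 1 + 7 + 4 + 8) / 5 = 28/5 = 5.6

Step 2 — sample covariance S[i,j] = (1/(n-1)) · Σ_k (x_{k,i} - mean_i) · (x_{k,j} - mean_j), with n-1 = 4.
  S[X,X] = ((-1.6)·(-1.6) + (0.4)·(0.4) + (-1.6)·(-1.6) + (2.4)·(2.4) + (0.4)·(0.4)) / 4 = 11.2/4 = 2.8
  S[X,Y] = ((-1.6)·(2.4) + (0.4)·(-4.6) + (-1.6)·(1.4) + (2.4)·(-1.6) + (0.4)·(2.4)) / 4 = -10.8/4 = -2.7
  S[Y,Y] = ((2.4)·(2.4) + (-4.6)·(-4.6) + (1.4)·(1.4) + (-1.6)·(-1.6) + (2.4)·(2.4)) / 4 = 37.2/4 = 9.3

S is symmetric (S[j,i] = S[i,j]). Assembling:

S = [[2.8, -2.7],
 [-2.7, 9.3]]


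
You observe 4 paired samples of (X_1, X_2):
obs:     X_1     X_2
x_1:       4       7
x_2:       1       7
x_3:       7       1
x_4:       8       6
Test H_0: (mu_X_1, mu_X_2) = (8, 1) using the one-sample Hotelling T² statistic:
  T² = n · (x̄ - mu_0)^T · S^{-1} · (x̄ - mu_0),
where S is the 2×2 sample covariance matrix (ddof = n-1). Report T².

Step 1 — sample mean vector:
  mean(X_1) = (4 + 1 + 7 + 8) / 4 = 20/4 = 5
  mean(X_2) = (7 + 7 + 1 + 6) / 4 = 21/4 = 5.25
  x̄ = (5, 5.25),  deviation x̄ - mu_0 = (5, 5.25) - (8, 1) = (-3, 4.25).

Step 2 — sample covariance matrix, S[i,j] = (1/(n-1)) · Σ_k (x_{k,i} - mean_i) · (x_{k,j} - mean_j), divisor n-1 = 3:
  S[X_1,X_1] = ((-1)·(-1) + (-4)·(-4) + (2)·(2) + (3)·(3)) / 3 = 30/3 = 10
  S[X_1,X_2] = ((-1)·(1.75) + (-4)·(1.75) + (2)·(-4.25) + (3)·(0.75)) / 3 = -15/3 = -5
  S[X_2,X_2] = ((1.75)·(1.75) + (1.75)·(1.75) + (-4.25)·(-4.25) + (0.75)·(0.75)) / 3 = 24.75/3 = 8.25
  S = [[10, -5],
 [-5, 8.25]].

Step 3 — invert S. det(S) = 10·8.25 - (-5)² = 57.5.
  S^{-1} = (1/det) · [[d, -b], [-b, a]] = [[0.1435, 0.087],
 [0.087, 0.1739]].

Step 4 — quadratic form (x̄ - mu_0)^T · S^{-1} · (x̄ - mu_0):
  S^{-1} · (x̄ - mu_0) = (-0.0609, 0.4783),
  (x̄ - mu_0)^T · [...] = (-3)·(-0.0609) + (4.25)·(0.4783) = 2.2152.

Step 5 — scale by n: T² = 4 · 2.2152 = 8.8609.

T² ≈ 8.8609


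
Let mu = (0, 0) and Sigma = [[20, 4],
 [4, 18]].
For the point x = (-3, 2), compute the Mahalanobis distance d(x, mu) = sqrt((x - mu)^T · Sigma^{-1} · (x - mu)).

Step 1 — centre the observation: (x - mu) = (-3, 2).

Step 2 — invert Sigma. det(Sigma) = 20·18 - (4)² = 344.
  Sigma^{-1} = (1/det) · [[d, -b], [-b, a]] = [[0.0523, -0.0116],
 [-0.0116, 0.0581]].

Step 3 — form the quadratic (x - mu)^T · Sigma^{-1} · (x - mu):
  Sigma^{-1} · (x - mu) = (-0.1802, 0.1512).
  (x - mu)^T · [Sigma^{-1} · (x - mu)] = (-3)·(-0.1802) + (2)·(0.1512) = 0.843.

Step 4 — take square root: d = √(0.843) ≈ 0.9182.

d(x, mu) = √(0.843) ≈ 0.9182


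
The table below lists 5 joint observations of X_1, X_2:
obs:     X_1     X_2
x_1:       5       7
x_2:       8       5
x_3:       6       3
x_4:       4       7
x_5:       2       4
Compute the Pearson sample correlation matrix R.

Step 1 — column means:
  mean(X_1) = (5 + 8 + 6 + 4 + 2) / 5 = 25/5 = 5
  mean(X_2) = (7 + 5 + 3 + 7 + 4) / 5 = 26/5 = 5.2

Step 2 — sample variances and covariances s[i,j] = (1/(n-1)) · Σ_k (x_{k,i} - mean_i) · (x_{k,j} - mean_j), with n-1 = 4:
  s[X_1,X_1] = ((0)·(0) + (3)·(3) + (1)·(1) + (-1)·(-1) + (-3)·(-3)) / 4 = 20/4 = 5
  s[X_1,X_2] = ((0)·(1.8) + (3)·(-0.2) + (1)·(-2.2) + (-1)·(1.8) + (-3)·(-1.2)) / 4 = -1/4 = -0.25
  s[X_2,X_2] = ((1.8)·(1.8) + (-0.2)·(-0.2) + (-2.2)·(-2.2) + (1.8)·(1.8) + (-1.2)·(-1.2)) / 4 = 12.8/4 = 3.2
  Sample standard deviations s_i = √(s[i,i]):
  s(X_1) = √(5) = 2.2361
  s(X_2) = √(3.2) = 1.7889

Step 3 — r_{ij} = s_{ij} / (s_i · s_j):
  r[X_1,X_1] = 1 (diagonal).
  r[X_1,X_2] = -0.25 / (2.2361 · 1.7889) = -0.25 / 4 = -0.0625
  r[X_2,X_2] = 1 (diagonal).

R is symmetric with unit diagonal. Assembling:

R = [[1, -0.0625],
 [-0.0625, 1]]


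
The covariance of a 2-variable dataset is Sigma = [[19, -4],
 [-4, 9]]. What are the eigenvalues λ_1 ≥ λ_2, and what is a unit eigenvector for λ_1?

Step 1 — characteristic polynomial of 2×2 Sigma:
  det(Sigma - λI) = λ² - trace · λ + det = 0.
  trace = 19 + 9 = 28, det = 19·9 - (-4)² = 155.
Step 2 — discriminant:
  Δ = trace² - 4·det = 784 - 620 = 164.
Step 3 — eigenvalues:
  λ = (trace ± √Δ)/2 = (28 ± 12.8062)/2,
  λ_1 = 20.4031,  λ_2 = 7.5969.

Step 4 — unit eigenvector for λ_1: solve (Sigma - λ_1 I)v = 0. First row:
  (19 - 20.4031)·v_x + (-4)·v_y = 0, i.e. (-1.4031)·v_x + (-4)·v_y = 0,
  so v ∝ (b, λ_1 - a) = (-4, 1.4031); multiply by -1 so the first entry is positive: u = (4, -1.4031).
  ||u|| = √((4)² + (-1.4031)²) = √(17.9688) ≈ 4.239,
  v_1 = u/||u|| ≈ (0.9436, -0.331) (||v_1|| = 1).

λ_1 = 20.4031,  λ_2 = 7.5969;  v_1 ≈ (0.9436, -0.331)


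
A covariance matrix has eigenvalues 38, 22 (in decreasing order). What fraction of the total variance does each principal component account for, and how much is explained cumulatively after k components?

Step 1 — total variance = trace(Sigma) = Σ λ_i = 38 + 22 = 60.

Step 2 — fraction explained by component i = λ_i / Σ λ:
  PC1: 38/60 = 0.6333
  PC2: 22/60 = 0.3667

Step 3 — cumulative fraction after k components = (λ_1 + ... + λ_k) / Σ λ:
  k = 1: 38/60 = 0.6333
  k = 2: (38 + 22)/60 = 60/60 = 1

Summary (fraction, with percent):

explained: PC1 0.6333 (63.33%), PC2 0.3667 (36.67%);  cumulative: 0.6333, 1


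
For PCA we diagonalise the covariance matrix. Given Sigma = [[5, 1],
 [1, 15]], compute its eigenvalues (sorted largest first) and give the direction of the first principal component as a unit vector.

Step 1 — characteristic polynomial of 2×2 Sigma:
  det(Sigma - λI) = λ² - trace · λ + det = 0.
  trace = 5 + 15 = 20, det = 5·15 - (1)² = 74.
Step 2 — discriminant:
  Δ = trace² - 4·det = 400 - 296 = 104.
Step 3 — eigenvalues:
  λ = (trace ± √Δ)/2 = (20 ± 10.198)/2,
  λ_1 = 15.099,  λ_2 = 4.901.

Step 4 — unit eigenvector for λ_1: solve (Sigma - λ_1 I)v = 0. First row:
  (5 - 15.099)·v_x + (1)·v_y = 0, i.e. (-10.099)·v_x + (1)·v_y = 0,
  so v ∝ (b, λ_1 - a) = (1, 10.099) = u.
  ||u|| = √((1)² + (10.099)²) = √(102.9902) ≈ 10.1484,
  v_1 = u/||u|| ≈ (0.0985, 0.9951) (||v_1|| = 1).

λ_1 = 15.099,  λ_2 = 4.901;  v_1 ≈ (0.0985, 0.9951)


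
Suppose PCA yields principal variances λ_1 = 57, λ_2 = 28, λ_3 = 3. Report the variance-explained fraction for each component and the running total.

Step 1 — total variance = trace(Sigma) = Σ λ_i = 57 + 28 + 3 = 88.

Step 2 — fraction explained by component i = λ_i / Σ λ:
  PC1: 57/88 = 0.6477
  PC2: 28/88 = 0.3182
  PC3: 3/88 = 0.0341

Step 3 — cumulative fraction after k components = (λ_1 + ... + λ_k) / Σ λ:
  k = 1: 57/88 = 0.6477
  k = 2: (57 + 28)/88 = 85/88 = 0.9659
  k = 3: (57 + 28 + 3)/88 = 88/88 = 1

Summary (fraction, with percent):

explained: PC1 0.6477 (64.77%), PC2 0.3182 (31.82%), PC3 0.0341 (3.41%);  cumulative: 0.6477, 0.9659, 1


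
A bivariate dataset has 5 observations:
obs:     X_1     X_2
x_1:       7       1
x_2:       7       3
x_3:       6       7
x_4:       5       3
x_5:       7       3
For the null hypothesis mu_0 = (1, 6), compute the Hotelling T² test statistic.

Step 1 — sample mean vector:
  mean(X_1) = (7 + 7 + 6 + 5 + 7) / 5 = 32/5 = 6.4
  mean(X_2) = (1 + 3 + 7 + 3 + 3) / 5 = 17/5 = 3.4
  x̄ = (6.4, 3.4),  deviation x̄ - mu_0 = (6.4, 3.4) - (1, 6) = (5.4, -2.6).

Step 2 — sample covariance matrix, S[i,j] = (1/(n-1)) · Σ_k (x_{k,i} - mean_i) · (x_{k,j} - mean_j), divisor n-1 = 4:
  S[X_1,X_1] = ((0.6)·(0.6) + (0.6)·(0.6) + (-0.4)·(-0.4) + (-1.4)·(-1.4) + (0.6)·(0.6)) / 4 = 3.2/4 = 0.8
  S[X_1,X_2] = ((0.6)·(-2.4) + (0.6)·(-0.4) + (-0.4)·(3.6) + (-1.4)·(-0.4) + (0.6)·(-0.4)) / 4 = -2.8/4 = -0.7
  S[X_2,X_2] = ((-2.4)·(-2.4) + (-0.4)·(-0.4) + (3.6)·(3.6) + (-0.4)·(-0.4) + (-0.4)·(-0.4)) / 4 = 19.2/4 = 4.8
  S = [[0.8, -0.7],
 [-0.7, 4.8]].

Step 3 — invert S. det(S) = 0.8·4.8 - (-0.7)² = 3.35.
  S^{-1} = (1/det) · [[d, -b], [-b, a]] = [[1.4328, 0.209],
 [0.209, 0.2388]].

Step 4 — quadratic form (x̄ - mu_0)^T · S^{-1} · (x̄ - mu_0):
  S^{-1} · (x̄ - mu_0) = (7.194, 0.5075),
  (x̄ - mu_0)^T · [...] = (5.4)·(7.194) + (-2.6)·(0.5075) = 37.5284.

Step 5 — scale by n: T² = 5 · 37.5284 = 187.6418.

T² ≈ 187.6418
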